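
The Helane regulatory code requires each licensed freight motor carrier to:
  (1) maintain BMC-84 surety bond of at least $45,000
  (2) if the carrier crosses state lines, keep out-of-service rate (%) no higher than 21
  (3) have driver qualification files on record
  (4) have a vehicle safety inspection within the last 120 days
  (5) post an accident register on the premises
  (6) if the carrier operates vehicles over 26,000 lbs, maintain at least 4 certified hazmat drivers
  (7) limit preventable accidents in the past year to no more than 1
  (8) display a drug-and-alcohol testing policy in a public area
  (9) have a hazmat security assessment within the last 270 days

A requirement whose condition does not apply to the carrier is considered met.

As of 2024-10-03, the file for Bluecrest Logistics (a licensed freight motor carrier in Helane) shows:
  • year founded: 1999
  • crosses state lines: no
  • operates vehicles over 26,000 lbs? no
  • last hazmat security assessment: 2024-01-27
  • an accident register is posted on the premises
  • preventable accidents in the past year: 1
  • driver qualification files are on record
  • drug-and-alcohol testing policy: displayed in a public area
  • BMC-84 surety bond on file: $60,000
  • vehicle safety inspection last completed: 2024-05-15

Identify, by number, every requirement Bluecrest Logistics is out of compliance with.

4

1. BMC-84 surety bond $60,000 ≥ $45,000 → met
2. condition 'crosses state lines' does not hold → requirement n/a → met
3. driver qualification files present → met
4. vehicle safety inspection 141 days ago vs limit 120 → not met
5. accident register present → met
6. condition 'operates vehicles over 26,000 lbs' does not hold → requirement n/a → met
7. preventable accidents in the past year 1 ≤ 1 → met
8. drug-and-alcohol testing policy present → met
9. hazmat security assessment 250 days ago vs limit 270 → met
Not met: 4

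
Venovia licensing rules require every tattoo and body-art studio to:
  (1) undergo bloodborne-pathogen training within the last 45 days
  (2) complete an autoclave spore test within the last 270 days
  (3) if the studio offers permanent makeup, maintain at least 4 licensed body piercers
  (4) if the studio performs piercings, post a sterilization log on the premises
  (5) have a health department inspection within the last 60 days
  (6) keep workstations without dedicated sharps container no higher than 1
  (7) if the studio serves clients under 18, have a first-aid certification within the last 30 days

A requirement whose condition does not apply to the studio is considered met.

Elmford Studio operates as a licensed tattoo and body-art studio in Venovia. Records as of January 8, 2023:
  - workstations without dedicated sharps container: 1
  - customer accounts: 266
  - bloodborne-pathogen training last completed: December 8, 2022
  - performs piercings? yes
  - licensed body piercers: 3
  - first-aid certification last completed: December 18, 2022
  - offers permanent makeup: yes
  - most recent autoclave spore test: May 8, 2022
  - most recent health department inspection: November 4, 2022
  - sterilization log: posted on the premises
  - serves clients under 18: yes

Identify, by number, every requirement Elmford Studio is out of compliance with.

1. bloodborne-pathogen training 31 days ago vs limit 45 → met
2. autoclave spore test 245 days ago vs limit 270 → met
3. condition 'offers permanent makeup' holds; licensed body piercers 3 < 4 → not met
4. condition 'performs piercings' holds; sterilization log present → met
5. health department inspection 65 days ago vs limit 60 → not met
6. workstations without dedicated sharps container 1 ≤ 1 → met
7. condition 'serves clients under 18' holds; first-aid certification 21 days ago vs limit 30 → met
Not met: 3, 5

3, 5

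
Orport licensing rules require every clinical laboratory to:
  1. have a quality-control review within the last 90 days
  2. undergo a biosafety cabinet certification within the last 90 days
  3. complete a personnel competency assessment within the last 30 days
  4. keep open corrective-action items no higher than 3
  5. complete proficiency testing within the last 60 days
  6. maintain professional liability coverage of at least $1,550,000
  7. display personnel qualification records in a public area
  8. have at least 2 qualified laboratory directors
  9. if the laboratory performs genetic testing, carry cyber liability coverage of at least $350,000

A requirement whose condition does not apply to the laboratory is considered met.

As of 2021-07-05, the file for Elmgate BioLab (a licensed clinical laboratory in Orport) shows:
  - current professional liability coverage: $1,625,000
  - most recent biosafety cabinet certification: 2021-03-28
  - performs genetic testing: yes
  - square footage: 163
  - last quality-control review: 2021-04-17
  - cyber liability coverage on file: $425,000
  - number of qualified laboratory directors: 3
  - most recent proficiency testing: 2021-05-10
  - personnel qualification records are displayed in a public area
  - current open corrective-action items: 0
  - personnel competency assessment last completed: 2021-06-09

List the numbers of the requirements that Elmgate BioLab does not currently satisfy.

2

1. quality-control review 79 days ago vs limit 90 → met
2. biosafety cabinet certification 99 days ago vs limit 90 → not met
3. personnel competency assessment 26 days ago vs limit 30 → met
4. open corrective-action items 0 ≤ 3 → met
5. proficiency testing 56 days ago vs limit 60 → met
6. professional liability coverage $1,625,000 ≥ $1,550,000 → met
7. personnel qualification records present → met
8. qualified laboratory directors 3 ≥ 2 → met
9. condition 'performs genetic testing' holds; cyber liability coverage $425,000 ≥ $350,000 → met
Not met: 2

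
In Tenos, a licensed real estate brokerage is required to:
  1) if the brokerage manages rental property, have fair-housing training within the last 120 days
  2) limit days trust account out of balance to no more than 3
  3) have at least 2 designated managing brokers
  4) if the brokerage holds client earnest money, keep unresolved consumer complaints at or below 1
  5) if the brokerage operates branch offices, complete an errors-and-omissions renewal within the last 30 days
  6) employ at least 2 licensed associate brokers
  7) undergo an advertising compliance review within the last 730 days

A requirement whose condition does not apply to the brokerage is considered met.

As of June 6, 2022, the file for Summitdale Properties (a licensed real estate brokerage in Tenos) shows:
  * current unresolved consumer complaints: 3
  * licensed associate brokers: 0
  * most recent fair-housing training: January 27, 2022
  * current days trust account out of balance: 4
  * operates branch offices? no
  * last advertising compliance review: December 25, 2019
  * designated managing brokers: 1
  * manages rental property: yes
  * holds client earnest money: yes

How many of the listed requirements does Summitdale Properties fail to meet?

1. condition 'manages rental property' holds; fair-housing training 130 days ago vs limit 120 → not met
2. days trust account out of balance 4 > 3 → not met
3. designated managing brokers 1 < 2 → not met
4. condition 'holds client earnest money' holds; unresolved consumer complaints 3 > 1 → not met
5. condition 'operates branch offices' does not hold → requirement n/a → met
6. licensed associate brokers 0 < 2 → not met
7. advertising compliance review 894 days ago vs limit 730 → not met
Not met: 6 of 7

6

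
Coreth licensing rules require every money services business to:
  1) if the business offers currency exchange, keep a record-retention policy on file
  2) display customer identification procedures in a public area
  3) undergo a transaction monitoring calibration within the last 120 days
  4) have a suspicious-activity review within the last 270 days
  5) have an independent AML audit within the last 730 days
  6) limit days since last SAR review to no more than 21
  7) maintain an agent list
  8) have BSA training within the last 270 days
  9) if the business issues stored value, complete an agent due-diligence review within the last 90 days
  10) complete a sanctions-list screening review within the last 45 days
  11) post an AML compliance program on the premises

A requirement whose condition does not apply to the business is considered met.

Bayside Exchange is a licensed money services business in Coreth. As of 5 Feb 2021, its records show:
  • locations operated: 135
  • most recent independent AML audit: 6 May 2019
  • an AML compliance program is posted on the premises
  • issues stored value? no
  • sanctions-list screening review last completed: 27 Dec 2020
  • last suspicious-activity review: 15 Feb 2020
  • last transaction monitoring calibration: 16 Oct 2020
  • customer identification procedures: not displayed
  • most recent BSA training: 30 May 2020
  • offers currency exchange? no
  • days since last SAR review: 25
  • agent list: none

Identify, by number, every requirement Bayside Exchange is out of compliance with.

1. condition 'offers currency exchange' does not hold → requirement n/a → met
2. customer identification procedures absent → not met
3. transaction monitoring calibration 112 days ago vs limit 120 → met
4. suspicious-activity review 356 days ago vs limit 270 → not met
5. independent AML audit 641 days ago vs limit 730 → met
6. days since last SAR review 25 > 21 → not met
7. agent list absent → not met
8. BSA training 251 days ago vs limit 270 → met
9. condition 'issues stored value' does not hold → requirement n/a → met
10. sanctions-list screening review 40 days ago vs limit 45 → met
11. AML compliance program present → met
Not met: 2, 4, 6, 7

2, 4, 6, 7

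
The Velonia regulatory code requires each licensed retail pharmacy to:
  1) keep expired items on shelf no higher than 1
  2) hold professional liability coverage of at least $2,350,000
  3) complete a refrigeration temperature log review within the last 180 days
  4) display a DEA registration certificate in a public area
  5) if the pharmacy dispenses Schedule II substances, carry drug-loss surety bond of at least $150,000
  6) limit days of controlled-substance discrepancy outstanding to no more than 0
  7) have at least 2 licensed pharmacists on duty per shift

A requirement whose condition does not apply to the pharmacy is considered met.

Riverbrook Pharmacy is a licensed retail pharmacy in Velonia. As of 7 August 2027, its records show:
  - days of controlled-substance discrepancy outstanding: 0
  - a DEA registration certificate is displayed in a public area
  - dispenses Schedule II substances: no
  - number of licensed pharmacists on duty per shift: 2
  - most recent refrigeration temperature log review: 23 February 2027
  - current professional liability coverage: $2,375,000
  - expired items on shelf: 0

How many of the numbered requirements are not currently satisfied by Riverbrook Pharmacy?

0

1. expired items on shelf 0 ≤ 1 → met
2. professional liability coverage $2,375,000 ≥ $2,350,000 → met
3. refrigeration temperature log review 165 days ago vs limit 180 → met
4. DEA registration certificate present → met
5. condition 'dispenses Schedule II substances' does not hold → requirement n/a → met
6. days of controlled-substance discrepancy outstanding 0 ≤ 0 → met
7. licensed pharmacists on duty per shift 2 ≥ 2 → met
Not met: 0 of 7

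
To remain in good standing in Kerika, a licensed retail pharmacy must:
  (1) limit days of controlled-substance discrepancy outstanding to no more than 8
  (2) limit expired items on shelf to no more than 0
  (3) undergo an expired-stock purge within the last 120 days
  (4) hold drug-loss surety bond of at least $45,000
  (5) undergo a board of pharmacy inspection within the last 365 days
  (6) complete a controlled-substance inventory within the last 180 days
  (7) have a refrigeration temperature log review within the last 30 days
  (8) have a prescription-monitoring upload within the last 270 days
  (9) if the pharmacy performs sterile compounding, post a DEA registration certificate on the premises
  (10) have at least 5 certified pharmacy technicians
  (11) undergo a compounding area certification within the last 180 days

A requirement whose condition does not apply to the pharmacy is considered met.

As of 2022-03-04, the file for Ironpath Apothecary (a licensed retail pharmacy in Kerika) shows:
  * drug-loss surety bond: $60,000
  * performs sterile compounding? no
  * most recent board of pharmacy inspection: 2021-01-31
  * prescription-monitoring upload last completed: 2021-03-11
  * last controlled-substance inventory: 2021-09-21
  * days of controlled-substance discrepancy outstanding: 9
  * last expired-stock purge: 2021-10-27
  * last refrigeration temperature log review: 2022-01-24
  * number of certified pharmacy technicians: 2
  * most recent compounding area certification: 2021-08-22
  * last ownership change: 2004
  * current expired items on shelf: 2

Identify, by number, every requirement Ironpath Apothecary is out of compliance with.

1, 2, 3, 5, 7, 8, 10, 11

1. days of controlled-substance discrepancy outstanding 9 > 8 → not met
2. expired items on shelf 2 > 0 → not met
3. expired-stock purge 128 days ago vs limit 120 → not met
4. drug-loss surety bond $60,000 ≥ $45,000 → met
5. board of pharmacy inspection 397 days ago vs limit 365 → not met
6. controlled-substance inventory 164 days ago vs limit 180 → met
7. refrigeration temperature log review 39 days ago vs limit 30 → not met
8. prescription-monitoring upload 358 days ago vs limit 270 → not met
9. condition 'performs sterile compounding' does not hold → requirement n/a → met
10. certified pharmacy technicians 2 < 5 → not met
11. compounding area certification 194 days ago vs limit 180 → not met
Not met: 1, 2, 3, 5, 7, 8, 10, 11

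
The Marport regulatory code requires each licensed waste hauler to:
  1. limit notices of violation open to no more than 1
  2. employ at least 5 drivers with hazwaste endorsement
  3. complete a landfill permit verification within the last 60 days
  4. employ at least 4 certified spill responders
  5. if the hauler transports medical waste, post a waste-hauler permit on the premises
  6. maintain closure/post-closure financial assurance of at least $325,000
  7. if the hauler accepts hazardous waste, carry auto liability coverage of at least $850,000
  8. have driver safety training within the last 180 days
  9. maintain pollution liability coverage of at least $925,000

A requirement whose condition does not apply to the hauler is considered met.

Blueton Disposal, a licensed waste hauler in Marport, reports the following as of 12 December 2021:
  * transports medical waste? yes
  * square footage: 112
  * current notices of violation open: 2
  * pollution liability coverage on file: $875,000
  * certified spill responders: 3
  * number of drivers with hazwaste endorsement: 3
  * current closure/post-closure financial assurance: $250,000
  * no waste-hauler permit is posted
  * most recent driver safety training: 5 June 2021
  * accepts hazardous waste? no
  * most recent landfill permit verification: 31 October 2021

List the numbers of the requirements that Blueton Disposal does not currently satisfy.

1, 2, 4, 5, 6, 8, 9

1. notices of violation open 2 > 1 → not met
2. drivers with hazwaste endorsement 3 < 5 → not met
3. landfill permit verification 42 days ago vs limit 60 → met
4. certified spill responders 3 < 4 → not met
5. condition 'transports medical waste' holds; waste-hauler permit absent → not met
6. closure/post-closure financial assurance $250,000 < $325,000 → not met
7. condition 'accepts hazardous waste' does not hold → requirement n/a → met
8. driver safety training 190 days ago vs limit 180 → not met
9. pollution liability coverage $875,000 < $925,000 → not met
Not met: 1, 2, 4, 5, 6, 8, 9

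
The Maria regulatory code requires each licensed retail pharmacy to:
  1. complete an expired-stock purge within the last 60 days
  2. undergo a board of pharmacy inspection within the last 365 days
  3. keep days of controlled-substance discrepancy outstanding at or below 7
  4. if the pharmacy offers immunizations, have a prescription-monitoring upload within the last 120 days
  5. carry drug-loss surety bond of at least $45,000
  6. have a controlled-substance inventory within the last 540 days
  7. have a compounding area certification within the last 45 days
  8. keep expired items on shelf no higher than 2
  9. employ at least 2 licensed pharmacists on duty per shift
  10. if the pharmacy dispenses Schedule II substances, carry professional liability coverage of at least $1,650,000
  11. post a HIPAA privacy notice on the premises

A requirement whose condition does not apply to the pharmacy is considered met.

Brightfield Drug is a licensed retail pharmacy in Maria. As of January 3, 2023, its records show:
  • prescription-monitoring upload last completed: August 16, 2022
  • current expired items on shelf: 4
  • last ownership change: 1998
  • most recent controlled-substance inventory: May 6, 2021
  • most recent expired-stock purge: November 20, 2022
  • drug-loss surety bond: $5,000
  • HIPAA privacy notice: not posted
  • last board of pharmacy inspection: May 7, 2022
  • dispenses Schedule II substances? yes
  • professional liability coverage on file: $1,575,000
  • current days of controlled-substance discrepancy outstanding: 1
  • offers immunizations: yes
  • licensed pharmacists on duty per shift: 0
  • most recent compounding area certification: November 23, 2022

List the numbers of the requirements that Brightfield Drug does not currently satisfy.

4, 5, 6, 8, 9, 10, 11

1. expired-stock purge 44 days ago vs limit 60 → met
2. board of pharmacy inspection 241 days ago vs limit 365 → met
3. days of controlled-substance discrepancy outstanding 1 ≤ 7 → met
4. condition 'offers immunizations' holds; prescription-monitoring upload 140 days ago vs limit 120 → not met
5. drug-loss surety bond $5,000 < $45,000 → not met
6. controlled-substance inventory 607 days ago vs limit 540 → not met
7. compounding area certification 41 days ago vs limit 45 → met
8. expired items on shelf 4 > 2 → not met
9. licensed pharmacists on duty per shift 0 < 2 → not met
10. condition 'dispenses Schedule II substances' holds; professional liability coverage $1,575,000 < $1,650,000 → not met
11. HIPAA privacy notice absent → not met
Not met: 4, 5, 6, 8, 9, 10, 11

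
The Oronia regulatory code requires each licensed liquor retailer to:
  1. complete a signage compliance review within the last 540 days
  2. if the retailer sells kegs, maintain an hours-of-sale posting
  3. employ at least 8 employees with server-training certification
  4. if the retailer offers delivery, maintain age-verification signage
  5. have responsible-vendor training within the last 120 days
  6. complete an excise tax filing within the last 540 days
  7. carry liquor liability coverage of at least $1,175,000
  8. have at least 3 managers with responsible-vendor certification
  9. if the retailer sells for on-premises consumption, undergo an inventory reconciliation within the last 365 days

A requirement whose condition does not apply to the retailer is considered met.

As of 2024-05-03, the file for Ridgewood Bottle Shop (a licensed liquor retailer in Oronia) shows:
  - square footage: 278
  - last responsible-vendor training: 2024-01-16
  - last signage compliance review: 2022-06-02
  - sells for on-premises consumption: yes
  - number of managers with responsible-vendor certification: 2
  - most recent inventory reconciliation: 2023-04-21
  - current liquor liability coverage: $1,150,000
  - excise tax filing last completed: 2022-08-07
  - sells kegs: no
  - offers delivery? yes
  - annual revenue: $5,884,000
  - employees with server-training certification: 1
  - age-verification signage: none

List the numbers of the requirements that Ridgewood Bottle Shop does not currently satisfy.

1. signage compliance review 701 days ago vs limit 540 → not met
2. condition 'sells kegs' does not hold → requirement n/a → met
3. employees with server-training certification 1 < 8 → not met
4. condition 'offers delivery' holds; age-verification signage absent → not met
5. responsible-vendor training 108 days ago vs limit 120 → met
6. excise tax filing 635 days ago vs limit 540 → not met
7. liquor liability coverage $1,150,000 < $1,175,000 → not met
8. managers with responsible-vendor certification 2 < 3 → not met
9. condition 'sells for on-premises consumption' holds; inventory reconciliation 378 days ago vs limit 365 → not met
Not met: 1, 3, 4, 6, 7, 8, 9

1, 3, 4, 6, 7, 8, 9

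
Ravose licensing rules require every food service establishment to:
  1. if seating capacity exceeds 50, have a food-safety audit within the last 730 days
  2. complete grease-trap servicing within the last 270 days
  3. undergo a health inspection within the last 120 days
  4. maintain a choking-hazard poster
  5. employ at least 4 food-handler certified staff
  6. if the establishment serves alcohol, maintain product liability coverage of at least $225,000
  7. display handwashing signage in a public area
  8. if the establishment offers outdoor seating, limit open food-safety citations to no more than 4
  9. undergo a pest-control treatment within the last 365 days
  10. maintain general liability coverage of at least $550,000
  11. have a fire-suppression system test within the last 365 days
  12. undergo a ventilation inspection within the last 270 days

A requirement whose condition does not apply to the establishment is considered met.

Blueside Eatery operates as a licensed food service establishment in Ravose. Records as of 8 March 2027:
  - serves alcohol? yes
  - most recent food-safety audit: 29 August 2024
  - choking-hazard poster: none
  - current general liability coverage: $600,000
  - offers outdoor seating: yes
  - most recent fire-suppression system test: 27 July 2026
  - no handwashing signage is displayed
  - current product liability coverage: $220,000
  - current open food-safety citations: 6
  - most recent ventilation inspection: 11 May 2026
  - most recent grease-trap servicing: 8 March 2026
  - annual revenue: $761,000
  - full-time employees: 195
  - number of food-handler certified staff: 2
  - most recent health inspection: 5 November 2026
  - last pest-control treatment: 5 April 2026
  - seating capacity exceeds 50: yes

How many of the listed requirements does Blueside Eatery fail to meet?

9

1. condition 'seating capacity exceeds 50' holds; food-safety audit 921 days ago vs limit 730 → not met
2. grease-trap servicing 365 days ago vs limit 270 → not met
3. health inspection 123 days ago vs limit 120 → not met
4. choking-hazard poster absent → not met
5. food-handler certified staff 2 < 4 → not met
6. condition 'serves alcohol' holds; product liability coverage $220,000 < $225,000 → not met
7. handwashing signage absent → not met
8. condition 'offers outdoor seating' holds; open food-safety citations 6 > 4 → not met
9. pest-control treatment 337 days ago vs limit 365 → met
10. general liability coverage $600,000 ≥ $550,000 → met
11. fire-suppression system test 224 days ago vs limit 365 → met
12. ventilation inspection 301 days ago vs limit 270 → not met
Not met: 9 of 12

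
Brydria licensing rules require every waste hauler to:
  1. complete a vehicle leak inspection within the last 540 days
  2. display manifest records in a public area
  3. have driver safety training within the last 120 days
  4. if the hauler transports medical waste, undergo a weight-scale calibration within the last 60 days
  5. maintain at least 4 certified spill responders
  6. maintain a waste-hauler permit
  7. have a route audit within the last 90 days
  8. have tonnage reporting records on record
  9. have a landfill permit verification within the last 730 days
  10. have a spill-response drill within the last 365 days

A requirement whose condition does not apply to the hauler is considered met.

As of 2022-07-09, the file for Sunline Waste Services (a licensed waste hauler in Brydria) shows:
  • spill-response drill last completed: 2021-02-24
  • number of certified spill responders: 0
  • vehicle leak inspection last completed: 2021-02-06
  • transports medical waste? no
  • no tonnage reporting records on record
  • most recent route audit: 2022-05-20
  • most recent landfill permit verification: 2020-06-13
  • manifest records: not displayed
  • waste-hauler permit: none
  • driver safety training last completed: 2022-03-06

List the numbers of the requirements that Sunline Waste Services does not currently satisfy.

1. vehicle leak inspection 518 days ago vs limit 540 → met
2. manifest records absent → not met
3. driver safety training 125 days ago vs limit 120 → not met
4. condition 'transports medical waste' does not hold → requirement n/a → met
5. certified spill responders 0 < 4 → not met
6. waste-hauler permit absent → not met
7. route audit 50 days ago vs limit 90 → met
8. tonnage reporting records absent → not met
9. landfill permit verification 756 days ago vs limit 730 → not met
10. spill-response drill 500 days ago vs limit 365 → not met
Not met: 2, 3, 5, 6, 8, 9, 10

2, 3, 5, 6, 8, 9, 10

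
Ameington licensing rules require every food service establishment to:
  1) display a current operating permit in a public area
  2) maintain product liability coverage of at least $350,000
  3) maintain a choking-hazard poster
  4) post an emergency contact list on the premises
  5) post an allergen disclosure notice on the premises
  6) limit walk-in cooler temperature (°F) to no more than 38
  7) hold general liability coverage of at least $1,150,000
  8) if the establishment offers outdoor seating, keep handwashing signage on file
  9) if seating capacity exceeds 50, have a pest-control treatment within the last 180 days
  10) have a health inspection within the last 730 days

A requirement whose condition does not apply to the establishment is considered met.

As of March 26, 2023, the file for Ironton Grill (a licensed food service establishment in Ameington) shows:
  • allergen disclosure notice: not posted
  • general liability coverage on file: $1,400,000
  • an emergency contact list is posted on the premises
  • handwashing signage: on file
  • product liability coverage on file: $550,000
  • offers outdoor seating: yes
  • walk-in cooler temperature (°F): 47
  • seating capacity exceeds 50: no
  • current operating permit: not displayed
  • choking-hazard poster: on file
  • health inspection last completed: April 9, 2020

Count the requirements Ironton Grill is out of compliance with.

1. current operating permit absent → not met
2. product liability coverage $550,000 ≥ $350,000 → met
3. choking-hazard poster present → met
4. emergency contact list present → met
5. allergen disclosure notice absent → not met
6. walk-in cooler temperature (°F) 47 > 38 → not met
7. general liability coverage $1,400,000 ≥ $1,150,000 → met
8. condition 'offers outdoor seating' holds; handwashing signage present → met
9. condition 'seating capacity exceeds 50' does not hold → requirement n/a → met
10. health inspection 1081 days ago vs limit 730 → not met
Not met: 4 of 10

4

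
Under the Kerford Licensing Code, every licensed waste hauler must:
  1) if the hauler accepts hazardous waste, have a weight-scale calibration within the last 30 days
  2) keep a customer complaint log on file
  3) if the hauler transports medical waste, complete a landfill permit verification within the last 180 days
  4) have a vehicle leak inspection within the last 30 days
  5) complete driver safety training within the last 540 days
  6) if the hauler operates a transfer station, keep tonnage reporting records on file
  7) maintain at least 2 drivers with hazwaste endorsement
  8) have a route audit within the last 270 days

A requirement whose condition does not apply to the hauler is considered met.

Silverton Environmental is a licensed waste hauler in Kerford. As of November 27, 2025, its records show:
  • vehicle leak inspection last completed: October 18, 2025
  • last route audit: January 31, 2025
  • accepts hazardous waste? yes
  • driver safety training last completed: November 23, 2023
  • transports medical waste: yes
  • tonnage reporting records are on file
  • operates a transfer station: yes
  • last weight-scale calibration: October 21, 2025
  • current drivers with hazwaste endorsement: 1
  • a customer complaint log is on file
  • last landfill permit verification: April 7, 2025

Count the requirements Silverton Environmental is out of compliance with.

6

1. condition 'accepts hazardous waste' holds; weight-scale calibration 37 days ago vs limit 30 → not met
2. customer complaint log present → met
3. condition 'transports medical waste' holds; landfill permit verification 234 days ago vs limit 180 → not met
4. vehicle leak inspection 40 days ago vs limit 30 → not met
5. driver safety training 735 days ago vs limit 540 → not met
6. condition 'operates a transfer station' holds; tonnage reporting records present → met
7. drivers with hazwaste endorsement 1 < 2 → not met
8. route audit 300 days ago vs limit 270 → not met
Not met: 6 of 8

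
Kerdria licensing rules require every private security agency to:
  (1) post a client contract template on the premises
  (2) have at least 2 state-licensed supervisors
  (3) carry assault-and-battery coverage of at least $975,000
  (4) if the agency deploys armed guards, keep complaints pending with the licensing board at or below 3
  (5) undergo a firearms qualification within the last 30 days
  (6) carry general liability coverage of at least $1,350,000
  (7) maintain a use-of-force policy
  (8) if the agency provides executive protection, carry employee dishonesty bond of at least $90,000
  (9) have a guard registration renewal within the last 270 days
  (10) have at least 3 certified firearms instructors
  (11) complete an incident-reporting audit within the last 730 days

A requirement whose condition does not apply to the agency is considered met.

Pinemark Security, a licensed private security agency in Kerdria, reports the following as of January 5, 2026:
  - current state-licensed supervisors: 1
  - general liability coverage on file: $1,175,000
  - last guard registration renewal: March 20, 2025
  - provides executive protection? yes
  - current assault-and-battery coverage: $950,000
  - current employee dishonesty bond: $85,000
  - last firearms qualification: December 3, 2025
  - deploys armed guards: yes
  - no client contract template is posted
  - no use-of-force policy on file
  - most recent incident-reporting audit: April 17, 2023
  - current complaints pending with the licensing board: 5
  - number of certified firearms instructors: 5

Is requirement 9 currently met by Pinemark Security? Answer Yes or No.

No

9. guard registration renewal 291 days ago vs limit 270 → not met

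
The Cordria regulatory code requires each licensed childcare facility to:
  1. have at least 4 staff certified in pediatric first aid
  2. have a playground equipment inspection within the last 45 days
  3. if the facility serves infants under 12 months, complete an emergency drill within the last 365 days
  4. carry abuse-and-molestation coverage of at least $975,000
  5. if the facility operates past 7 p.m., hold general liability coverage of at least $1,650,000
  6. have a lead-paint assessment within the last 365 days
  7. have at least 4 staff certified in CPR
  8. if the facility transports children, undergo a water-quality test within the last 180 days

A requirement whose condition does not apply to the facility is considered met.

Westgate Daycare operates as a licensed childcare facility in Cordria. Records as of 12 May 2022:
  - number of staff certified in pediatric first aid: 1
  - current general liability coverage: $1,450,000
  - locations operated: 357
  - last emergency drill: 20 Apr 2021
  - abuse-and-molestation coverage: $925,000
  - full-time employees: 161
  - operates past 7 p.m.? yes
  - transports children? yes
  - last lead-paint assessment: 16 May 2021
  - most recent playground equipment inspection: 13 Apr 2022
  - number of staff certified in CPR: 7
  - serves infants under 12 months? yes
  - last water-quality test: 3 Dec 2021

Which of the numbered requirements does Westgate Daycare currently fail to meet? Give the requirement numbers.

1, 3, 4, 5

1. staff certified in pediatric first aid 1 < 4 → not met
2. playground equipment inspection 29 days ago vs limit 45 → met
3. condition 'serves infants under 12 months' holds; emergency drill 387 days ago vs limit 365 → not met
4. abuse-and-molestation coverage $925,000 < $975,000 → not met
5. condition 'operates past 7 p.m.' holds; general liability coverage $1,450,000 < $1,650,000 → not met
6. lead-paint assessment 361 days ago vs limit 365 → met
7. staff certified in CPR 7 ≥ 4 → met
8. condition 'transports children' holds; water-quality test 160 days ago vs limit 180 → met
Not met: 1, 3, 4, 5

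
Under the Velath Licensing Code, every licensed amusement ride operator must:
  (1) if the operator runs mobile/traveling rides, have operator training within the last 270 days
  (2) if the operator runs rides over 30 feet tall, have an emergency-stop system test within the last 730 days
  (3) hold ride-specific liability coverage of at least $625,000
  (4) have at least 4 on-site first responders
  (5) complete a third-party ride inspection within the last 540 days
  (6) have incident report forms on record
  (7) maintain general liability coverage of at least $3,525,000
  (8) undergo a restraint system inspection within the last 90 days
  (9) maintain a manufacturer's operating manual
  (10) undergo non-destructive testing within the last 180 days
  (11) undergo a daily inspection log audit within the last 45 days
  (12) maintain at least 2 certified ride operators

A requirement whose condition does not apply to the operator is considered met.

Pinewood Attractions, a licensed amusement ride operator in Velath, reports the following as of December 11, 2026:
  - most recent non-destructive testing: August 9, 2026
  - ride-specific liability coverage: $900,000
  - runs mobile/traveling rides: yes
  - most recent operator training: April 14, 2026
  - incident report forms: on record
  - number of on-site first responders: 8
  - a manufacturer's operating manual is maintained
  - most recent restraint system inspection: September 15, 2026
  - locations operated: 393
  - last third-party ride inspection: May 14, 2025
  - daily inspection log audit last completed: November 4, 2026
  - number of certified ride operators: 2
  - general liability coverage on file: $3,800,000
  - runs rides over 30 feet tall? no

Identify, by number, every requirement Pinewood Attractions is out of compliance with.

5

1. condition 'runs mobile/traveling rides' holds; operator training 241 days ago vs limit 270 → met
2. condition 'runs rides over 30 feet tall' does not hold → requirement n/a → met
3. ride-specific liability coverage $900,000 ≥ $625,000 → met
4. on-site first responders 8 ≥ 4 → met
5. third-party ride inspection 576 days ago vs limit 540 → not met
6. incident report forms present → met
7. general liability coverage $3,800,000 ≥ $3,525,000 → met
8. restraint system inspection 87 days ago vs limit 90 → met
9. manufacturer's operating manual present → met
10. non-destructive testing 124 days ago vs limit 180 → met
11. daily inspection log audit 37 days ago vs limit 45 → met
12. certified ride operators 2 ≥ 2 → met
Not met: 5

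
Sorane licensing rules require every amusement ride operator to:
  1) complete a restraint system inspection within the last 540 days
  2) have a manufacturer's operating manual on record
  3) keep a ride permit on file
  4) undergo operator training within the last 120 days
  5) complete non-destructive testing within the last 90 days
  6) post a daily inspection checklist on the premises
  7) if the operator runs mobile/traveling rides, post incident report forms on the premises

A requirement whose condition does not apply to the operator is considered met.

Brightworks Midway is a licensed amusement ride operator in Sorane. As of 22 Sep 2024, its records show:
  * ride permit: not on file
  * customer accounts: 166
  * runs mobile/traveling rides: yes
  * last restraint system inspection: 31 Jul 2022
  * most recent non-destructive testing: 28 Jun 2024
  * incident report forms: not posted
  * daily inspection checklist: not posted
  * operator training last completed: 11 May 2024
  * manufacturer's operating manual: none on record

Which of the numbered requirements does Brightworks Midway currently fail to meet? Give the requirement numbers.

1, 2, 3, 4, 6, 7

1. restraint system inspection 784 days ago vs limit 540 → not met
2. manufacturer's operating manual absent → not met
3. ride permit absent → not met
4. operator training 134 days ago vs limit 120 → not met
5. non-destructive testing 86 days ago vs limit 90 → met
6. daily inspection checklist absent → not met
7. condition 'runs mobile/traveling rides' holds; incident report forms absent → not met
Not met: 1, 2, 3, 4, 6, 7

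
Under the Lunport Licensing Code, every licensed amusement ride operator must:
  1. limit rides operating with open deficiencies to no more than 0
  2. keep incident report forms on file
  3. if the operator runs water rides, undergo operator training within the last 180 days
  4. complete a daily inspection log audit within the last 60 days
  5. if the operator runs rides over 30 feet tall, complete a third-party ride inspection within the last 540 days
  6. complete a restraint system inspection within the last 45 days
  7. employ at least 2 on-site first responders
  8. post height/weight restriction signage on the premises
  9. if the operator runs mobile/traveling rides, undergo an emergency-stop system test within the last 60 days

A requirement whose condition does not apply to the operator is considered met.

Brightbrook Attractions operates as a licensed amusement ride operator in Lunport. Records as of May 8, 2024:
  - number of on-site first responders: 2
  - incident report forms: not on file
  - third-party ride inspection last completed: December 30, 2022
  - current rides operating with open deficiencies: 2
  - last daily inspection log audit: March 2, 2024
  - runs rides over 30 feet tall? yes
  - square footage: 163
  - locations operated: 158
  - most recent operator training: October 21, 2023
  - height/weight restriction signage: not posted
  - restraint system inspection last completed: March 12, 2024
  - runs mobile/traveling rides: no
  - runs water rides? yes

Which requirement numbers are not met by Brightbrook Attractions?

1, 2, 3, 4, 6, 8

1. rides operating with open deficiencies 2 > 0 → not met
2. incident report forms absent → not met
3. condition 'runs water rides' holds; operator training 200 days ago vs limit 180 → not met
4. daily inspection log audit 67 days ago vs limit 60 → not met
5. condition 'runs rides over 30 feet tall' holds; third-party ride inspection 495 days ago vs limit 540 → met
6. restraint system inspection 57 days ago vs limit 45 → not met
7. on-site first responders 2 ≥ 2 → met
8. height/weight restriction signage absent → not met
9. condition 'runs mobile/traveling rides' does not hold → requirement n/a → met
Not met: 1, 2, 3, 4, 6, 8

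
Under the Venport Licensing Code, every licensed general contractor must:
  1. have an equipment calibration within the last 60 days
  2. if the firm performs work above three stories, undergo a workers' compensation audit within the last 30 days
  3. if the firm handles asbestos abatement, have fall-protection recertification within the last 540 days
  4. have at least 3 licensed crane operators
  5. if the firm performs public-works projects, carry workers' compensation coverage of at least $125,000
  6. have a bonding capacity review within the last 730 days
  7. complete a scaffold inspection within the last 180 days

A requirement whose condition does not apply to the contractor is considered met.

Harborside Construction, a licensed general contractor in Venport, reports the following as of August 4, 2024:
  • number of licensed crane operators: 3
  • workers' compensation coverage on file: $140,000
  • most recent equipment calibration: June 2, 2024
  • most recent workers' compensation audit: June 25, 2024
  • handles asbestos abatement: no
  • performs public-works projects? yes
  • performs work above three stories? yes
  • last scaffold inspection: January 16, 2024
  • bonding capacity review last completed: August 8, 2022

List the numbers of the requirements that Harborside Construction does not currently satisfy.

1. equipment calibration 63 days ago vs limit 60 → not met
2. condition 'performs work above three stories' holds; workers' compensation audit 40 days ago vs limit 30 → not met
3. condition 'handles asbestos abatement' does not hold → requirement n/a → met
4. licensed crane operators 3 ≥ 3 → met
5. condition 'performs public-works projects' holds; workers' compensation coverage $140,000 ≥ $125,000 → met
6. bonding capacity review 727 days ago vs limit 730 → met
7. scaffold inspection 201 days ago vs limit 180 → not met
Not met: 1, 2, 7

1, 2, 7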